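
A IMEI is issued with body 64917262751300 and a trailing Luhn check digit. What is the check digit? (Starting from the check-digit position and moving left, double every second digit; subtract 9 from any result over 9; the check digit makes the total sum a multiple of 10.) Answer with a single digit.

9

Partial digits right→left: 0 0 3 1 5 7 2 6 2 7 1 9 4 6
Double every second digit counting from the check-digit position (so the 1st, 3rd, 5th, ... of the partial from the right).
  doubled (with −9 where >9): 0 6 1 4 4 2 8 → sum 25
  kept as-is: 0 1 7 6 7 9 6 → sum 36
Total = 25 + 36 = 61.
Check digit = (10 − (61 mod 10)) mod 10 = 9.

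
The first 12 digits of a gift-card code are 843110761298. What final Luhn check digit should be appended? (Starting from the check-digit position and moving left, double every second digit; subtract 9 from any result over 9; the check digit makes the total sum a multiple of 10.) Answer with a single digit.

Partial digits right→left: 8 9 2 1 6 7 0 1 1 3 4 8
Double every second digit counting from the check-digit position (so the 1st, 3rd, 5th, ... of the partial from the right).
  doubled (with −9 where >9): 7 4 3 0 2 8 → sum 24
  kept as-is: 9 1 7 1 3 8 → sum 29
Total = 24 + 29 = 53.
Check digit = (10 − (53 mod 10)) mod 10 = 7.

7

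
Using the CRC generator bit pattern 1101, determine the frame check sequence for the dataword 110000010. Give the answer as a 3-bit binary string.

Append 3 zeros: 110000010000. Divide by 1101 (XOR where the leading bit is 1):
  pos 0: 1100 XOR 1101 = 0001
  pos 3: 1000 XOR 1101 = 0101
  pos 4: 1011 XOR 1101 = 0110
  pos 5: 1100 XOR 1101 = 0001
  pos 8: 1000 XOR 1101 = 0101
Remainder (last 3 bits) = 101. This is the CRC / FCS.

101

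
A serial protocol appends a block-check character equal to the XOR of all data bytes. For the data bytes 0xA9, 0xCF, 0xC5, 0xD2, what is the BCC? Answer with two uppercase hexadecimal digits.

XOR the bytes together:
  start with 0xA9
  0xA9 ⊕ 0xCF = 0x66
  0x66 ⊕ 0xC5 = 0xA3
  0xA3 ⊕ 0xD2 = 0x71

71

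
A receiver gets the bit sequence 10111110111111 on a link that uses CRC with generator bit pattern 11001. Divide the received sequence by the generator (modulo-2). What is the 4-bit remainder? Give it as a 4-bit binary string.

0000

Modulo-2 division of 10111110111111 by 11001:
  pos 0: 10111 XOR 11001 = 01110
  pos 1: 11101 XOR 11001 = 00100
  pos 3: 10010 XOR 11001 = 01011
  pos 4: 10111 XOR 11001 = 01110
  pos 5: 11101 XOR 11001 = 00100
  pos 7: 10011 XOR 11001 = 01010
  pos 8: 10101 XOR 11001 = 01100
  pos 9: 11001 XOR 11001 = 00000
Remainder = 0000 (zero — the frame passes the CRC check).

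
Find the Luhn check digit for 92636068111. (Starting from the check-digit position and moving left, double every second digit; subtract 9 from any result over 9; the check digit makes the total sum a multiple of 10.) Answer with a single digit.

4

Partial digits right→left: 1 1 1 8 6 0 6 3 6 2 9
Double every second digit counting from the check-digit position (so the 1st, 3rd, 5th, ... of the partial from the right).
  doubled (with −9 where >9): 2 2 3 3 3 9 → sum 22
  kept as-is: 1 8 0 3 2 → sum 14
Total = 22 + 14 = 36.
Check digit = (10 − (36 mod 10)) mod 10 = 4.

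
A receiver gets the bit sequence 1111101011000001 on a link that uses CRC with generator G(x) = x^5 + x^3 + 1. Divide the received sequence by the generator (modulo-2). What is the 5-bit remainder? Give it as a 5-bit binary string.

Modulo-2 division of 1111101011000001 by 101001:
  pos 0: 111110 XOR 101001 = 010111
  pos 1: 101111 XOR 101001 = 000110
  pos 4: 110011 XOR 101001 = 011010
  pos 5: 110100 XOR 101001 = 011101
  pos 6: 111010 XOR 101001 = 010011
  pos 7: 100110 XOR 101001 = 001111
  pos 9: 111100 XOR 101001 = 010101
  pos 10: 101011 XOR 101001 = 000010
Remainder = 00010 (nonzero — an error is detected).

00010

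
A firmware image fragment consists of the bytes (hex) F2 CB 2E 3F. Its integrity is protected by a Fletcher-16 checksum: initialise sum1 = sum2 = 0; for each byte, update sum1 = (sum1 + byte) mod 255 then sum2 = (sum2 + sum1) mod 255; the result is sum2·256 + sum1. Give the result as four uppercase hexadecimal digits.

Running sums (mod 255):
  after byte 0 (F2): sum1=242, sum2=242
  after byte 1 (CB): sum1=190, sum2=177
  after byte 2 (2E): sum1=236, sum2=158
  after byte 3 (3F): sum1=44, sum2=202
Checksum = sum2·256 + sum1 = 202·256 + 44 = 51756 = 0xCA2C.

CA2C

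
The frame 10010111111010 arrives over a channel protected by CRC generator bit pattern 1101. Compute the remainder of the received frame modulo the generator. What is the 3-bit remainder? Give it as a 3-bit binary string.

Modulo-2 division of 10010111111010 by 1101:
  pos 0: 1001 XOR 1101 = 0100
  pos 1: 1000 XOR 1101 = 0101
  pos 2: 1011 XOR 1101 = 0110
  pos 3: 1101 XOR 1101 = 0000
  pos 7: 1111 XOR 1101 = 0010
  pos 9: 1001 XOR 1101 = 0100
  pos 10: 1000 XOR 1101 = 0101
Remainder = 101 (nonzero — an error is detected).

101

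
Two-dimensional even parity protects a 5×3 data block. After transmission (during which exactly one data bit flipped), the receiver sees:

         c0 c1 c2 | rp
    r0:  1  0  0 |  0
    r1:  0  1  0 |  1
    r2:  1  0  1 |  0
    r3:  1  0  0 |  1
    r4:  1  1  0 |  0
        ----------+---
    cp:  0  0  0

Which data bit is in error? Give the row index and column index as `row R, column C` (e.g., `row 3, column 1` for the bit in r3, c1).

row 0, column 2

Recompute each row's even parity and compare to rp:
  r0: data parity 1, sent rp 0 → mismatch
  r1: data parity 1, sent rp 1 → ok
  r2: data parity 0, sent rp 0 → ok
  r3: data parity 1, sent rp 1 → ok
  r4: data parity 0, sent rp 0 → ok
Recompute each column's even parity and compare to cp:
  c0: data parity 0, sent cp 0 → ok
  c1: data parity 0, sent cp 0 → ok
  c2: data parity 1, sent cp 0 → mismatch
Exactly one row (r0) and one column (c2) fail → the flipped bit is at their intersection.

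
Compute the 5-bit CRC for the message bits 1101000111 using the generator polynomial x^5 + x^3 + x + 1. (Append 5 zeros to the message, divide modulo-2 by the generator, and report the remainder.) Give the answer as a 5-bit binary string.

11101

Append 5 zeros: 110100011100000. Divide by 101011 (XOR where the leading bit is 1):
  pos 0: 110100 XOR 101011 = 011111
  pos 1: 111110 XOR 101011 = 010101
  pos 2: 101011 XOR 101011 = 000000
  pos 8: 110000 XOR 101011 = 011011
  pos 9: 110110 XOR 101011 = 011101
Remainder (last 5 bits) = 11101. This is the CRC / FCS.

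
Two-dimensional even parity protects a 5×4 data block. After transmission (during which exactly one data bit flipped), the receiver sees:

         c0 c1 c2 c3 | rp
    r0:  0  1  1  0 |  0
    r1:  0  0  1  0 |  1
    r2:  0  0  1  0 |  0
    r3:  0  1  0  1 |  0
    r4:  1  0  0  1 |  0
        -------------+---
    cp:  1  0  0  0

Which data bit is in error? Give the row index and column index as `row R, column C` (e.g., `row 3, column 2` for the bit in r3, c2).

Recompute each row's even parity and compare to rp:
  r0: data parity 0, sent rp 0 → ok
  r1: data parity 1, sent rp 1 → ok
  r2: data parity 1, sent rp 0 → mismatch
  r3: data parity 0, sent rp 0 → ok
  r4: data parity 0, sent rp 0 → ok
Recompute each column's even parity and compare to cp:
  c0: data parity 1, sent cp 1 → ok
  c1: data parity 0, sent cp 0 → ok
  c2: data parity 1, sent cp 0 → mismatch
  c3: data parity 0, sent cp 0 → ok
Exactly one row (r2) and one column (c2) fail → the flipped bit is at their intersection.

row 2, column 2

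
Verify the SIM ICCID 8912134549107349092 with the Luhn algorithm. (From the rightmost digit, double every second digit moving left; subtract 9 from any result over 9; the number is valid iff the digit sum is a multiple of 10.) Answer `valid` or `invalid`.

From the right, keep odd positions and double even positions (subtract 9 from any doubled value over 9):
  doubled (positions 2,4,...): 9 9 6 0 9 1 6 4 9 → sum 53
  kept (positions 1,3,...): 2 0 4 7 1 4 4 1 1 8 → sum 32
Total = 85.
85 mod 10 = 5, so the number is invalid.

invalid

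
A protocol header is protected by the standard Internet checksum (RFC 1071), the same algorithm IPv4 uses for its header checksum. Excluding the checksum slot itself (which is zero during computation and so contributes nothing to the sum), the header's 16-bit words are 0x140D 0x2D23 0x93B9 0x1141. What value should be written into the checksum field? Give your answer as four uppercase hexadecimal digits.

19D5

One's-complement addition (fold any carry out of bit 15 back into bit 0):
  0x140D + 0x2D23 = 0x04130
  0x4130 + 0x93B9 = 0x0D4E9
  0xD4E9 + 0x1141 = 0x0E62A
One's-complement sum = 0xE62A.
Checksum = ~0xE62A & 0xFFFF = 0x19D5.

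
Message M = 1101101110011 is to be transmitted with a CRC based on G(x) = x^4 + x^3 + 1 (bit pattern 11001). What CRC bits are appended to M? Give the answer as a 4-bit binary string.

0101

Append 4 zeros: 11011011100110000. Divide by 11001 (XOR where the leading bit is 1):
  pos 0: 11011 XOR 11001 = 00010
  pos 3: 10011 XOR 11001 = 01010
  pos 4: 10101 XOR 11001 = 01100
  pos 5: 11000 XOR 11001 = 00001
  pos 9: 10110 XOR 11001 = 01111
  pos 10: 11110 XOR 11001 = 00111
  pos 12: 11100 XOR 11001 = 00101
Remainder (last 4 bits) = 0101. This is the CRC / FCS.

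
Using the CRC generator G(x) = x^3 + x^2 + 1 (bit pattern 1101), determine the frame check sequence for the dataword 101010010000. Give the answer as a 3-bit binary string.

110

Append 3 zeros: 101010010000000. Divide by 1101 (XOR where the leading bit is 1):
  pos 0: 1010 XOR 1101 = 0111
  pos 1: 1111 XOR 1101 = 0010
  pos 3: 1000 XOR 1101 = 0101
  pos 4: 1011 XOR 1101 = 0110
  pos 5: 1100 XOR 1101 = 0001
  pos 8: 1000 XOR 1101 = 0101
  pos 9: 1010 XOR 1101 = 0111
  pos 10: 1110 XOR 1101 = 0011
Remainder (last 3 bits) = 110. This is the CRC / FCS.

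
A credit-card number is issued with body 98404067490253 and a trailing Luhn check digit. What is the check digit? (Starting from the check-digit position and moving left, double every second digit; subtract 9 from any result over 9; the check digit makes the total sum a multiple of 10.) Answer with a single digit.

7

Partial digits right→left: 3 5 2 0 9 4 7 6 0 4 0 4 8 9
Double every second digit counting from the check-digit position (so the 1st, 3rd, 5th, ... of the partial from the right).
  doubled (with −9 where >9): 6 4 9 5 0 0 7 → sum 31
  kept as-is: 5 0 4 6 4 4 9 → sum 32
Total = 31 + 32 = 63.
Check digit = (10 − (63 mod 10)) mod 10 = 7.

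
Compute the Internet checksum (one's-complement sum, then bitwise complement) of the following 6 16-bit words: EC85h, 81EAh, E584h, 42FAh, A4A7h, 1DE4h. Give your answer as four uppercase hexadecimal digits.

One's-complement addition (fold any carry out of bit 15 back into bit 0):
  0xEC85 + 0x81EA = 0x16E6F → wrap carry → 0x6E70
  0x6E70 + 0xE584 = 0x153F4 → wrap carry → 0x53F5
  0x53F5 + 0x42FA = 0x096EF
  0x96EF + 0xA4A7 = 0x13B96 → wrap carry → 0x3B97
  0x3B97 + 0x1DE4 = 0x0597B
One's-complement sum = 0x597B.
Checksum = ~0x597B & 0xFFFF = 0xA684.

A684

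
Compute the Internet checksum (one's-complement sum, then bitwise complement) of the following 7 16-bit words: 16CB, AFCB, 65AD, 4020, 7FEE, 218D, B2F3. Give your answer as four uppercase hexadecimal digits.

3F2C

One's-complement addition (fold any carry out of bit 15 back into bit 0):
  0x16CB + 0xAFCB = 0x0C696
  0xC696 + 0x65AD = 0x12C43 → wrap carry → 0x2C44
  0x2C44 + 0x4020 = 0x06C64
  0x6C64 + 0x7FEE = 0x0EC52
  0xEC52 + 0x218D = 0x10DDF → wrap carry → 0x0DE0
  0x0DE0 + 0xB2F3 = 0x0C0D3
One's-complement sum = 0xC0D3.
Checksum = ~0xC0D3 & 0xFFFF = 0x3F2C.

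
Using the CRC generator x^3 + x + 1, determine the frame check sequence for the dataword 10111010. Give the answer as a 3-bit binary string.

Append 3 zeros: 10111010000. Divide by 1011 (XOR where the leading bit is 1):
  pos 0: 1011 XOR 1011 = 0000
  pos 4: 1010 XOR 1011 = 0001
  pos 7: 1000 XOR 1011 = 0011
Remainder (last 3 bits) = 011. This is the CRC / FCS.

011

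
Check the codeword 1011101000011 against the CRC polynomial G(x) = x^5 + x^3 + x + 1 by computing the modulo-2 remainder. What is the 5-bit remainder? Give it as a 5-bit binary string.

01110

Modulo-2 division of 1011101000011 by 101011:
  pos 0: 101110 XOR 101011 = 000101
  pos 3: 101100 XOR 101011 = 000111
  pos 6: 111001 XOR 101011 = 010010
  pos 7: 100101 XOR 101011 = 001110
Remainder = 01110 (nonzero — an error is detected).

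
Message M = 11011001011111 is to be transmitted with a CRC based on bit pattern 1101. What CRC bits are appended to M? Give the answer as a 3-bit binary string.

Append 3 zeros: 11011001011111000. Divide by 1101 (XOR where the leading bit is 1):
  pos 0: 1101 XOR 1101 = 0000
  pos 4: 1001 XOR 1101 = 0100
  pos 5: 1000 XOR 1101 = 0101
  pos 6: 1011 XOR 1101 = 0110
  pos 7: 1101 XOR 1101 = 0000
  pos 11: 1110 XOR 1101 = 0011
  pos 13: 1100 XOR 1101 = 0001
Remainder (last 3 bits) = 001. This is the CRC / FCS.

001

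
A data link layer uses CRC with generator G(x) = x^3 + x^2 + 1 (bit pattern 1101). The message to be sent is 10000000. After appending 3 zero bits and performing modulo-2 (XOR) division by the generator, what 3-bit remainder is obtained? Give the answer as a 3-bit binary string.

101

Append 3 zeros: 10000000000. Divide by 1101 (XOR where the leading bit is 1):
  pos 0: 1000 XOR 1101 = 0101
  pos 1: 1010 XOR 1101 = 0111
  pos 2: 1110 XOR 1101 = 0011
  pos 4: 1100 XOR 1101 = 0001
  pos 7: 1000 XOR 1101 = 0101
Remainder (last 3 bits) = 101. This is the CRC / FCS.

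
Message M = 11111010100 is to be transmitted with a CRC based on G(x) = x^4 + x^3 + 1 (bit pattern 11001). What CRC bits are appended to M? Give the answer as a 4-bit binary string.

Append 4 zeros: 111110101000000. Divide by 11001 (XOR where the leading bit is 1):
  pos 0: 11111 XOR 11001 = 00110
  pos 2: 11001 XOR 11001 = 00000
  pos 8: 10000 XOR 11001 = 01001
  pos 9: 10010 XOR 11001 = 01011
  pos 10: 10110 XOR 11001 = 01111
Remainder (last 4 bits) = 1111. This is the CRC / FCS.

1111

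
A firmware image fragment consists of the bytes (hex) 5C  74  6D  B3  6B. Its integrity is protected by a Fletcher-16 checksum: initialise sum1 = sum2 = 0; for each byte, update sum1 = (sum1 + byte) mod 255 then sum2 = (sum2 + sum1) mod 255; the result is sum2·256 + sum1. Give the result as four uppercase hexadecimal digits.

Running sums (mod 255):
  after byte 0 (5C): sum1=92, sum2=92
  after byte 1 (74): sum1=208, sum2=45
  after byte 2 (6D): sum1=62, sum2=107
  after byte 3 (B3): sum1=241, sum2=93
  after byte 4 (6B): sum1=93, sum2=186
Checksum = sum2·256 + sum1 = 186·256 + 93 = 47709 = 0xBA5D.

BA5D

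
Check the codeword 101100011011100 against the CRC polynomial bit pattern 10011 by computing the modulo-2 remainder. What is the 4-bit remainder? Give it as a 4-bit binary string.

0000

Modulo-2 division of 101100011011100 by 10011:
  pos 0: 10110 XOR 10011 = 00101
  pos 2: 10100 XOR 10011 = 00111
  pos 4: 11111 XOR 10011 = 01100
  pos 5: 11000 XOR 10011 = 01011
  pos 6: 10111 XOR 10011 = 00100
  pos 8: 10011 XOR 10011 = 00000
Remainder = 0000 (zero — the frame passes the CRC check).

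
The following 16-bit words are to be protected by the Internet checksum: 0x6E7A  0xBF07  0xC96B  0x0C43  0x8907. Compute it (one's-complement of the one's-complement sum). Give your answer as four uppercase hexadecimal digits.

One's-complement addition (fold any carry out of bit 15 back into bit 0):
  0x6E7A + 0xBF07 = 0x12D81 → wrap carry → 0x2D82
  0x2D82 + 0xC96B = 0x0F6ED
  0xF6ED + 0x0C43 = 0x10330 → wrap carry → 0x0331
  0x0331 + 0x8907 = 0x08C38
One's-complement sum = 0x8C38.
Checksum = ~0x8C38 & 0xFFFF = 0x73C7.

73C7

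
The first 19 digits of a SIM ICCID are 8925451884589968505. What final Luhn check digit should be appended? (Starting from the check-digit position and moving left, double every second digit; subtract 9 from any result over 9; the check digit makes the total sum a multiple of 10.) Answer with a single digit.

1

Partial digits right→left: 5 0 5 8 6 9 9 8 5 4 8 8 1 5 4 5 2 9 8
Double every second digit counting from the check-digit position (so the 1st, 3rd, 5th, ... of the partial from the right).
  doubled (with −9 where >9): 1 1 3 9 1 7 2 8 4 7 → sum 43
  kept as-is: 0 8 9 8 4 8 5 5 9 → sum 56
Total = 43 + 56 = 99.
Check digit = (10 − (99 mod 10)) mod 10 = 1.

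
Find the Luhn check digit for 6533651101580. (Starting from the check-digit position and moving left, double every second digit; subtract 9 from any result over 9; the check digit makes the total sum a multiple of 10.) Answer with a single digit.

2

Partial digits right→left: 0 8 5 1 0 1 1 5 6 3 3 5 6
Double every second digit counting from the check-digit position (so the 1st, 3rd, 5th, ... of the partial from the right).
  doubled (with −9 where >9): 0 1 0 2 3 6 3 → sum 15
  kept as-is: 8 1 1 5 3 5 → sum 23
Total = 15 + 23 = 38.
Check digit = (10 − (38 mod 10)) mod 10 = 2.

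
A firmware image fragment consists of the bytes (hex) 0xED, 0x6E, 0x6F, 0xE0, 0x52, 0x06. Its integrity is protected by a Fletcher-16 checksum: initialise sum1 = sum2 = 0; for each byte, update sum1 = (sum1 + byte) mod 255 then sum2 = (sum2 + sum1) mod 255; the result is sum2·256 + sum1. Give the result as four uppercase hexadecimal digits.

C605

Running sums (mod 255):
  after byte 0 (0xED): sum1=237, sum2=237
  after byte 1 (0x6E): sum1=92, sum2=74
  after byte 2 (0x6F): sum1=203, sum2=22
  after byte 3 (0xE0): sum1=172, sum2=194
  after byte 4 (0x52): sum1=254, sum2=193
  after byte 5 (0x06): sum1=5, sum2=198
Checksum = sum2·256 + sum1 = 198·256 + 5 = 50693 = 0xC605.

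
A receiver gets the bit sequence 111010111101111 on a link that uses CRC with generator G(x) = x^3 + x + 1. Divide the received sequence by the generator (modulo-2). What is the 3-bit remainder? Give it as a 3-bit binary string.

Modulo-2 division of 111010111101111 by 1011:
  pos 0: 1110 XOR 1011 = 0101
  pos 1: 1011 XOR 1011 = 0000
  pos 6: 1111 XOR 1011 = 0100
  pos 7: 1000 XOR 1011 = 0011
  pos 9: 1111 XOR 1011 = 0100
  pos 10: 1001 XOR 1011 = 0010
Remainder = 101 (nonzero — an error is detected).

101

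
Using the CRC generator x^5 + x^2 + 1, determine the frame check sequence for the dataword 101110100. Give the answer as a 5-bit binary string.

00100

Append 5 zeros: 10111010000000. Divide by 100101 (XOR where the leading bit is 1):
  pos 0: 101110 XOR 100101 = 001011
  pos 2: 101110 XOR 100101 = 001011
  pos 4: 101100 XOR 100101 = 001001
  pos 6: 100100 XOR 100101 = 000001
Remainder (last 5 bits) = 00100. This is the CRC / FCS.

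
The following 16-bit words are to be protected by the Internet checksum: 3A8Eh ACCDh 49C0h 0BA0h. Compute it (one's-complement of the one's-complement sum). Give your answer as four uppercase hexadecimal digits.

C343

One's-complement addition (fold any carry out of bit 15 back into bit 0):
  0x3A8E + 0xACCD = 0x0E75B
  0xE75B + 0x49C0 = 0x1311B → wrap carry → 0x311C
  0x311C + 0x0BA0 = 0x03CBC
One's-complement sum = 0x3CBC.
Checksum = ~0x3CBC & 0xFFFF = 0xC343.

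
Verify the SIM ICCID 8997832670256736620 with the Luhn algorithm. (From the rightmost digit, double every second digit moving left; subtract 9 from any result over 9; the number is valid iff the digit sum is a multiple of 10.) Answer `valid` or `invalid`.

invalid

From the right, keep odd positions and double even positions (subtract 9 from any doubled value over 9):
  doubled (positions 2,4,...): 4 3 5 1 0 3 6 5 9 → sum 36
  kept (positions 1,3,...): 0 6 3 6 2 7 2 8 9 8 → sum 51
Total = 87.
87 mod 10 = 7, so the number is invalid.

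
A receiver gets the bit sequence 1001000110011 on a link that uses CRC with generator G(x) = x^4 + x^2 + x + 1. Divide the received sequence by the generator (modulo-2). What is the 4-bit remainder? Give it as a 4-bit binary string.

0000

Modulo-2 division of 1001000110011 by 10111:
  pos 0: 10010 XOR 10111 = 00101
  pos 2: 10100 XOR 10111 = 00011
  pos 5: 11110 XOR 10111 = 01001
  pos 6: 10010 XOR 10111 = 00101
  pos 8: 10111 XOR 10111 = 00000
Remainder = 0000 (zero — the frame passes the CRC check).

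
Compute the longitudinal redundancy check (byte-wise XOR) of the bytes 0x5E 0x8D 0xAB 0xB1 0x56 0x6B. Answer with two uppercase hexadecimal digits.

XOR the bytes together:
  start with 0x5E
  0x5E ⊕ 0x8D = 0xD3
  0xD3 ⊕ 0xAB = 0x78
  0x78 ⊕ 0xB1 = 0xC9
  0xC9 ⊕ 0x56 = 0x9F
  0x9F ⊕ 0x6B = 0xF4

F4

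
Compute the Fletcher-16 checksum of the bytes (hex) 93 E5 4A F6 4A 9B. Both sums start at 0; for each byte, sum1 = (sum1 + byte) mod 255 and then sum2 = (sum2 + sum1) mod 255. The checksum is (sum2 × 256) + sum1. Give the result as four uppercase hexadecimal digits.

Running sums (mod 255):
  after byte 0 (93): sum1=147, sum2=147
  after byte 1 (E5): sum1=121, sum2=13
  after byte 2 (4A): sum1=195, sum2=208
  after byte 3 (F6): sum1=186, sum2=139
  after byte 4 (4A): sum1=5, sum2=144
  after byte 5 (9B): sum1=160, sum2=49
Checksum = sum2·256 + sum1 = 49·256 + 160 = 12704 = 0x31A0.

31A0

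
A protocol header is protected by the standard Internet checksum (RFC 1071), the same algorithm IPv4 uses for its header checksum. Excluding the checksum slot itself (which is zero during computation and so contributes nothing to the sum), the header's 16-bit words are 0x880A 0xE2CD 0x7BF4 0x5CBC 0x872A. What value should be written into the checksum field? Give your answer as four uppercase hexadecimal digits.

One's-complement addition (fold any carry out of bit 15 back into bit 0):
  0x880A + 0xE2CD = 0x16AD7 → wrap carry → 0x6AD8
  0x6AD8 + 0x7BF4 = 0x0E6CC
  0xE6CC + 0x5CBC = 0x14388 → wrap carry → 0x4389
  0x4389 + 0x872A = 0x0CAB3
One's-complement sum = 0xCAB3.
Checksum = ~0xCAB3 & 0xFFFF = 0x354C.

354C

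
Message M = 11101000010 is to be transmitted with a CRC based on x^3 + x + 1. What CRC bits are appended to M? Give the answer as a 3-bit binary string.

Append 3 zeros: 11101000010000. Divide by 1011 (XOR where the leading bit is 1):
  pos 0: 1110 XOR 1011 = 0101
  pos 1: 1011 XOR 1011 = 0000
  pos 9: 1000 XOR 1011 = 0011
Remainder (last 3 bits) = 110. This is the CRC / FCS.

110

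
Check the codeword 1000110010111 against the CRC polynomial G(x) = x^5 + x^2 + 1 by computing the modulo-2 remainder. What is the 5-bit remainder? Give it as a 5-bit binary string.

Modulo-2 division of 1000110010111 by 100101:
  pos 0: 100011 XOR 100101 = 000110
  pos 3: 110001 XOR 100101 = 010100
  pos 4: 101000 XOR 100101 = 001101
  pos 6: 110111 XOR 100101 = 010010
  pos 7: 100101 XOR 100101 = 000000
Remainder = 00000 (zero — the frame passes the CRC check).

00000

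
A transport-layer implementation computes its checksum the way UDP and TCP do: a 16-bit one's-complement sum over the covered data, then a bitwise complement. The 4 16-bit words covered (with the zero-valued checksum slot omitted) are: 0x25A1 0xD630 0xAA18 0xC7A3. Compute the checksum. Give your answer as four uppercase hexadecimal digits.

One's-complement addition (fold any carry out of bit 15 back into bit 0):
  0x25A1 + 0xD630 = 0x0FBD1
  0xFBD1 + 0xAA18 = 0x1A5E9 → wrap carry → 0xA5EA
  0xA5EA + 0xC7A3 = 0x16D8D → wrap carry → 0x6D8E
One's-complement sum = 0x6D8E.
Checksum = ~0x6D8E & 0xFFFF = 0x9271.

9271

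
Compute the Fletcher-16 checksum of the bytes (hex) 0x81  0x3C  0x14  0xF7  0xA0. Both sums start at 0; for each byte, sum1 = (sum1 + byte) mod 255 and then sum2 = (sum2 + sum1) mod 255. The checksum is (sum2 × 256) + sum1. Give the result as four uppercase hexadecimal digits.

456A

Running sums (mod 255):
  after byte 0 (0x81): sum1=129, sum2=129
  after byte 1 (0x3C): sum1=189, sum2=63
  after byte 2 (0x14): sum1=209, sum2=17
  after byte 3 (0xF7): sum1=201, sum2=218
  after byte 4 (0xA0): sum1=106, sum2=69
Checksum = sum2·256 + sum1 = 69·256 + 106 = 17770 = 0x456A.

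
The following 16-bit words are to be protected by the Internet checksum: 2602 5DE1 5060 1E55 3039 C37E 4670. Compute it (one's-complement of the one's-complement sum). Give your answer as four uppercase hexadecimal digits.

One's-complement addition (fold any carry out of bit 15 back into bit 0):
  0x2602 + 0x5DE1 = 0x083E3
  0x83E3 + 0x5060 = 0x0D443
  0xD443 + 0x1E55 = 0x0F298
  0xF298 + 0x3039 = 0x122D1 → wrap carry → 0x22D2
  0x22D2 + 0xC37E = 0x0E650
  0xE650 + 0x4670 = 0x12CC0 → wrap carry → 0x2CC1
One's-complement sum = 0x2CC1.
Checksum = ~0x2CC1 & 0xFFFF = 0xD33E.

D33E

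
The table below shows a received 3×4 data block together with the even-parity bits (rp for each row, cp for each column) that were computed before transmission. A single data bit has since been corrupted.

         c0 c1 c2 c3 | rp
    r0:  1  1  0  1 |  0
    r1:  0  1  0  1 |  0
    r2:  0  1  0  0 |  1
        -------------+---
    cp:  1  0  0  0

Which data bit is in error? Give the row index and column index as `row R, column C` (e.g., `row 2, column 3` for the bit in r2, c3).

row 0, column 1

Recompute each row's even parity and compare to rp:
  r0: data parity 1, sent rp 0 → mismatch
  r1: data parity 0, sent rp 0 → ok
  r2: data parity 1, sent rp 1 → ok
Recompute each column's even parity and compare to cp:
  c0: data parity 1, sent cp 1 → ok
  c1: data parity 1, sent cp 0 → mismatch
  c2: data parity 0, sent cp 0 → ok
  c3: data parity 0, sent cp 0 → ok
Exactly one row (r0) and one column (c1) fail → the flipped bit is at their intersection.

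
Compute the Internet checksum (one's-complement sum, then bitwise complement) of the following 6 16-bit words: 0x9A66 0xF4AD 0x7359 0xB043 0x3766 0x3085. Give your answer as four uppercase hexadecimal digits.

E562

One's-complement addition (fold any carry out of bit 15 back into bit 0):
  0x9A66 + 0xF4AD = 0x18F13 → wrap carry → 0x8F14
  0x8F14 + 0x7359 = 0x1026D → wrap carry → 0x026E
  0x026E + 0xB043 = 0x0B2B1
  0xB2B1 + 0x3766 = 0x0EA17
  0xEA17 + 0x3085 = 0x11A9C → wrap carry → 0x1A9D
One's-complement sum = 0x1A9D.
Checksum = ~0x1A9D & 0xFFFF = 0xE562.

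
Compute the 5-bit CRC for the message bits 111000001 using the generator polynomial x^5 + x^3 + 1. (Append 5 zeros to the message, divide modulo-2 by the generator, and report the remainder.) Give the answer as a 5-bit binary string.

Append 5 zeros: 11100000100000. Divide by 101001 (XOR where the leading bit is 1):
  pos 0: 111000 XOR 101001 = 010001
  pos 1: 100010 XOR 101001 = 001011
  pos 3: 101101 XOR 101001 = 000100
  pos 6: 100000 XOR 101001 = 001001
  pos 8: 100100 XOR 101001 = 001101
Remainder (last 5 bits) = 01101. This is the CRC / FCS.

01101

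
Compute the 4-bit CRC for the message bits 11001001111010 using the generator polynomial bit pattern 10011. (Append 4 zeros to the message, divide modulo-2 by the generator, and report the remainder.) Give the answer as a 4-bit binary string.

1110

Append 4 zeros: 110010011110100000. Divide by 10011 (XOR where the leading bit is 1):
  pos 0: 11001 XOR 10011 = 01010
  pos 1: 10100 XOR 10011 = 00111
  pos 3: 11101 XOR 10011 = 01110
  pos 4: 11101 XOR 10011 = 01110
  pos 5: 11101 XOR 10011 = 01110
  pos 6: 11101 XOR 10011 = 01110
  pos 7: 11100 XOR 10011 = 01111
  pos 8: 11111 XOR 10011 = 01100
  pos 9: 11000 XOR 10011 = 01011
  pos 10: 10110 XOR 10011 = 00101
  pos 12: 10100 XOR 10011 = 00111
Remainder (last 4 bits) = 1110. This is the CRC / FCS.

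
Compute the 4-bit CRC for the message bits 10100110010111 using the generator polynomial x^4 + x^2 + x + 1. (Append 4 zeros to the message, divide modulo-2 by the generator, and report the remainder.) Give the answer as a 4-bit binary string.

Append 4 zeros: 101001100101110000. Divide by 10111 (XOR where the leading bit is 1):
  pos 0: 10100 XOR 10111 = 00011
  pos 3: 11110 XOR 10111 = 01001
  pos 4: 10010 XOR 10111 = 00101
  pos 6: 10110 XOR 10111 = 00001
  pos 10: 11110 XOR 10111 = 01001
  pos 11: 10010 XOR 10111 = 00101
  pos 13: 10100 XOR 10111 = 00011
Remainder (last 4 bits) = 0011. This is the CRC / FCS.

0011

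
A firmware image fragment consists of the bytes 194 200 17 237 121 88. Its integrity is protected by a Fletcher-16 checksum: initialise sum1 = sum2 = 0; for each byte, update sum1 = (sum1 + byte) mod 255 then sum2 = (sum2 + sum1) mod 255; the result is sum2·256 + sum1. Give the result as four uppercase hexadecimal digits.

Running sums (mod 255):
  after byte 0 (194): sum1=194, sum2=194
  after byte 1 (200): sum1=139, sum2=78
  after byte 2 (17): sum1=156, sum2=234
  after byte 3 (237): sum1=138, sum2=117
  after byte 4 (121): sum1=4, sum2=121
  after byte 5 (88): sum1=92, sum2=213
Checksum = sum2·256 + sum1 = 213·256 + 92 = 54620 = 0xD55C.

D55C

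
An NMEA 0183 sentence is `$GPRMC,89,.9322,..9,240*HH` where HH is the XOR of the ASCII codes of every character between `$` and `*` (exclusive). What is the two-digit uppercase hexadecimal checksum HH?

XOR the ASCII codes of the payload characters:
  'G' = 0x47 → acc = 0x47
  'P' = 0x50 → acc = 0x17
  'R' = 0x52 → acc = 0x45
  'M' = 0x4D → acc = 0x08
  'C' = 0x43 → acc = 0x4B
  ',' = 0x2C → acc = 0x67
  '8' = 0x38 → acc = 0x5F
  '9' = 0x39 → acc = 0x66
  ',' = 0x2C → acc = 0x4A
  '.' = 0x2E → acc = 0x64
  '9' = 0x39 → acc = 0x5D
  '3' = 0x33 → acc = 0x6E
  '2' = 0x32 → acc = 0x5C
  '2' = 0x32 → acc = 0x6E
  ',' = 0x2C → acc = 0x42
  '.' = 0x2E → acc = 0x6C
  '.' = 0x2E → acc = 0x42
  '9' = 0x39 → acc = 0x7B
  ',' = 0x2C → acc = 0x57
  '2' = 0x32 → acc = 0x65
  '4' = 0x34 → acc = 0x51
  '0' = 0x30 → acc = 0x61
Checksum = 0x61.

61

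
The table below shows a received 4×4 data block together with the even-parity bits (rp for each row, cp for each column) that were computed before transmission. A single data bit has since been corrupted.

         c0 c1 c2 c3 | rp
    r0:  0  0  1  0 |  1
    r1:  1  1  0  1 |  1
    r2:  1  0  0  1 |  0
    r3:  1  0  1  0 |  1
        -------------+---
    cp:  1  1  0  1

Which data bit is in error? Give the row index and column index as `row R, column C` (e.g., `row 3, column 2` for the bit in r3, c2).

Recompute each row's even parity and compare to rp:
  r0: data parity 1, sent rp 1 → ok
  r1: data parity 1, sent rp 1 → ok
  r2: data parity 0, sent rp 0 → ok
  r3: data parity 0, sent rp 1 → mismatch
Recompute each column's even parity and compare to cp:
  c0: data parity 1, sent cp 1 → ok
  c1: data parity 1, sent cp 1 → ok
  c2: data parity 0, sent cp 0 → ok
  c3: data parity 0, sent cp 1 → mismatch
Exactly one row (r3) and one column (c3) fail → the flipped bit is at their intersection.

row 3, column 3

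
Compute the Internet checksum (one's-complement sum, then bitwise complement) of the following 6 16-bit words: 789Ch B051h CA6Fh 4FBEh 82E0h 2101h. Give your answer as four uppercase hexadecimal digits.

One's-complement addition (fold any carry out of bit 15 back into bit 0):
  0x789C + 0xB051 = 0x128ED → wrap carry → 0x28EE
  0x28EE + 0xCA6F = 0x0F35D
  0xF35D + 0x4FBE = 0x1431B → wrap carry → 0x431C
  0x431C + 0x82E0 = 0x0C5FC
  0xC5FC + 0x2101 = 0x0E6FD
One's-complement sum = 0xE6FD.
Checksum = ~0xE6FD & 0xFFFF = 0x1902.

1902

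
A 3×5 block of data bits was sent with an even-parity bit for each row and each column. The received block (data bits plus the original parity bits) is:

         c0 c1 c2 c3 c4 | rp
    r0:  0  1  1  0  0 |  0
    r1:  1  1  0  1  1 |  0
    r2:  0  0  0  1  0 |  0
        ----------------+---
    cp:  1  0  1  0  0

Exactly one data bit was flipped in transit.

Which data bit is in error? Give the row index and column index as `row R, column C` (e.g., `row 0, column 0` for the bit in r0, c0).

Recompute each row's even parity and compare to rp:
  r0: data parity 0, sent rp 0 → ok
  r1: data parity 0, sent rp 0 → ok
  r2: data parity 1, sent rp 0 → mismatch
Recompute each column's even parity and compare to cp:
  c0: data parity 1, sent cp 1 → ok
  c1: data parity 0, sent cp 0 → ok
  c2: data parity 1, sent cp 1 → ok
  c3: data parity 0, sent cp 0 → ok
  c4: data parity 1, sent cp 0 → mismatch
Exactly one row (r2) and one column (c4) fail → the flipped bit is at their intersection.

row 2, column 4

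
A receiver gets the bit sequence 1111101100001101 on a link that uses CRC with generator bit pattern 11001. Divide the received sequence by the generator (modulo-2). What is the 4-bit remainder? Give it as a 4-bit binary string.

Modulo-2 division of 1111101100001101 by 11001:
  pos 0: 11111 XOR 11001 = 00110
  pos 2: 11001 XOR 11001 = 00000
  pos 7: 10000 XOR 11001 = 01001
  pos 8: 10011 XOR 11001 = 01010
  pos 9: 10101 XOR 11001 = 01100
  pos 10: 11000 XOR 11001 = 00001
Remainder = 0011 (nonzero — an error is detected).

0011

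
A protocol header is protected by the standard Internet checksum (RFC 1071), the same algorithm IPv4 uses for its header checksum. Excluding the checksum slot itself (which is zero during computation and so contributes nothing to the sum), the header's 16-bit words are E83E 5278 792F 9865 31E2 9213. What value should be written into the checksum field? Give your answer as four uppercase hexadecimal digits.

EFBD

One's-complement addition (fold any carry out of bit 15 back into bit 0):
  0xE83E + 0x5278 = 0x13AB6 → wrap carry → 0x3AB7
  0x3AB7 + 0x792F = 0x0B3E6
  0xB3E6 + 0x9865 = 0x14C4B → wrap carry → 0x4C4C
  0x4C4C + 0x31E2 = 0x07E2E
  0x7E2E + 0x9213 = 0x11041 → wrap carry → 0x1042
One's-complement sum = 0x1042.
Checksum = ~0x1042 & 0xFFFF = 0xEFBD.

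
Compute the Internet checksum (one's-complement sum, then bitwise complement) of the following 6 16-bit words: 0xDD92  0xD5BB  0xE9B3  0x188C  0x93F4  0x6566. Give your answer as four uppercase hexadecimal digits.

5116

One's-complement addition (fold any carry out of bit 15 back into bit 0):
  0xDD92 + 0xD5BB = 0x1B34D → wrap carry → 0xB34E
  0xB34E + 0xE9B3 = 0x19D01 → wrap carry → 0x9D02
  0x9D02 + 0x188C = 0x0B58E
  0xB58E + 0x93F4 = 0x14982 → wrap carry → 0x4983
  0x4983 + 0x6566 = 0x0AEE9
One's-complement sum = 0xAEE9.
Checksum = ~0xAEE9 & 0xFFFF = 0x5116.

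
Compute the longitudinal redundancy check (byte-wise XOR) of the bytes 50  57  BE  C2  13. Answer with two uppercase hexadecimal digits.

68

XOR the bytes together:
  start with 0x50
  0x50 ⊕ 0x57 = 0x07
  0x07 ⊕ 0xBE = 0xB9
  0xB9 ⊕ 0xC2 = 0x7B
  0x7B ⊕ 0x13 = 0x68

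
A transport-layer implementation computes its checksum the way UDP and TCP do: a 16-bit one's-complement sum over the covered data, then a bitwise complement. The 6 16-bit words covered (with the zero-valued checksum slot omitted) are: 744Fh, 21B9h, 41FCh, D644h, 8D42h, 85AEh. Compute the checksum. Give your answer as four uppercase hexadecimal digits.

One's-complement addition (fold any carry out of bit 15 back into bit 0):
  0x744F + 0x21B9 = 0x09608
  0x9608 + 0x41FC = 0x0D804
  0xD804 + 0xD644 = 0x1AE48 → wrap carry → 0xAE49
  0xAE49 + 0x8D42 = 0x13B8B → wrap carry → 0x3B8C
  0x3B8C + 0x85AE = 0x0C13A
One's-complement sum = 0xC13A.
Checksum = ~0xC13A & 0xFFFF = 0x3EC5.

3EC5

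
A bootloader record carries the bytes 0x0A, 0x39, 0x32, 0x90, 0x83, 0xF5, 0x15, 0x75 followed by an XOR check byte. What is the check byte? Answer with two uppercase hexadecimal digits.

XOR the bytes together:
  start with 0x0A
  0x0A ⊕ 0x39 = 0x33
  0x33 ⊕ 0x32 = 0x01
  0x01 ⊕ 0x90 = 0x91
  0x91 ⊕ 0x83 = 0x12
  0x12 ⊕ 0xF5 = 0xE7
  0xE7 ⊕ 0x15 = 0xF2
  0xF2 ⊕ 0x75 = 0x87

87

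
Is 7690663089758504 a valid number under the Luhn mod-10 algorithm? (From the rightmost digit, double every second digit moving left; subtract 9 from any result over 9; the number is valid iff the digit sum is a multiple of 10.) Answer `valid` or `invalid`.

invalid

From the right, keep odd positions and double even positions (subtract 9 from any doubled value over 9):
  doubled (positions 2,4,...): 0 7 5 7 6 3 9 5 → sum 42
  kept (positions 1,3,...): 4 5 5 9 0 6 0 6 → sum 35
Total = 77.
77 mod 10 = 7, so the number is invalid.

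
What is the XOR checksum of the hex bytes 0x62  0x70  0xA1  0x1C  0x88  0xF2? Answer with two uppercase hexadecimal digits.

XOR the bytes together:
  start with 0x62
  0x62 ⊕ 0x70 = 0x12
  0x12 ⊕ 0xA1 = 0xB3
  0xB3 ⊕ 0x1C = 0xAF
  0xAF ⊕ 0x88 = 0x27
  0x27 ⊕ 0xF2 = 0xD5

D5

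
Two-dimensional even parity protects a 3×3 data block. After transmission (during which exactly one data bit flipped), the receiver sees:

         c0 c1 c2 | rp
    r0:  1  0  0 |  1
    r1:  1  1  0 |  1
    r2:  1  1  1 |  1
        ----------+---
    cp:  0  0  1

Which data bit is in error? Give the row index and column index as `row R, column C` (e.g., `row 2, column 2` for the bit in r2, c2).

row 1, column 0

Recompute each row's even parity and compare to rp:
  r0: data parity 1, sent rp 1 → ok
  r1: data parity 0, sent rp 1 → mismatch
  r2: data parity 1, sent rp 1 → ok
Recompute each column's even parity and compare to cp:
  c0: data parity 1, sent cp 0 → mismatch
  c1: data parity 0, sent cp 0 → ok
  c2: data parity 1, sent cp 1 → ok
Exactly one row (r1) and one column (c0) fail → the flipped bit is at their intersection.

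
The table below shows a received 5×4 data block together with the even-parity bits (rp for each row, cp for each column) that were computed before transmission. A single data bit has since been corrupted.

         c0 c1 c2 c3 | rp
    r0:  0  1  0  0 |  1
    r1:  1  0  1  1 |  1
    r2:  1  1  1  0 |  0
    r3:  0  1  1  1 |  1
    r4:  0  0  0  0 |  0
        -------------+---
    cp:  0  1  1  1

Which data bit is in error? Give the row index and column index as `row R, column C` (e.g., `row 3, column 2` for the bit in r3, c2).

Recompute each row's even parity and compare to rp:
  r0: data parity 1, sent rp 1 → ok
  r1: data parity 1, sent rp 1 → ok
  r2: data parity 1, sent rp 0 → mismatch
  r3: data parity 1, sent rp 1 → ok
  r4: data parity 0, sent rp 0 → ok
Recompute each column's even parity and compare to cp:
  c0: data parity 0, sent cp 0 → ok
  c1: data parity 1, sent cp 1 → ok
  c2: data parity 1, sent cp 1 → ok
  c3: data parity 0, sent cp 1 → mismatch
Exactly one row (r2) and one column (c3) fail → the flipped bit is at their intersection.

row 2, column 3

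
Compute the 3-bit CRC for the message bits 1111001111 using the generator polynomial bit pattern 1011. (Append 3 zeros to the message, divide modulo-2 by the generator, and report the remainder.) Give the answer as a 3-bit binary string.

Append 3 zeros: 1111001111000. Divide by 1011 (XOR where the leading bit is 1):
  pos 0: 1111 XOR 1011 = 0100
  pos 1: 1000 XOR 1011 = 0011
  pos 3: 1101 XOR 1011 = 0110
  pos 4: 1101 XOR 1011 = 0110
  pos 5: 1101 XOR 1011 = 0110
  pos 6: 1101 XOR 1011 = 0110
  pos 7: 1100 XOR 1011 = 0111
  pos 8: 1110 XOR 1011 = 0101
  pos 9: 1010 XOR 1011 = 0001
Remainder (last 3 bits) = 001. This is the CRC / FCS.

001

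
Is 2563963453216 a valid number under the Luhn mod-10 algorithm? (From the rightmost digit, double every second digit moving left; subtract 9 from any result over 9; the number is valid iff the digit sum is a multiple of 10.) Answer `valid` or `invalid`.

invalid

From the right, keep odd positions and double even positions (subtract 9 from any doubled value over 9):
  doubled (positions 2,4,...): 2 6 8 3 6 1 → sum 26
  kept (positions 1,3,...): 6 2 5 3 9 6 2 → sum 33
Total = 59.
59 mod 10 = 9, so the number is invalid.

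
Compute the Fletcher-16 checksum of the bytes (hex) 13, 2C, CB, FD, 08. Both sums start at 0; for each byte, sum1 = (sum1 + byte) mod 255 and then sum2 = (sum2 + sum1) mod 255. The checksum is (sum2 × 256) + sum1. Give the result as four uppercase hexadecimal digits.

Running sums (mod 255):
  after byte 0 (13): sum1=19, sum2=19
  after byte 1 (2C): sum1=63, sum2=82
  after byte 2 (CB): sum1=11, sum2=93
  after byte 3 (FD): sum1=9, sum2=102
  after byte 4 (08): sum1=17, sum2=119
Checksum = sum2·256 + sum1 = 119·256 + 17 = 30481 = 0x7711.

7711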